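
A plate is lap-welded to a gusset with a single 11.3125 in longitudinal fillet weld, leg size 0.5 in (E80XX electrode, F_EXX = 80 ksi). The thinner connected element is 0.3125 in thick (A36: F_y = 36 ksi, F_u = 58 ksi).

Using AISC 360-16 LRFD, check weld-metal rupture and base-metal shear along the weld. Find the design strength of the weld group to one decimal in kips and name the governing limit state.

Weld metal: throat = 0.707×0.5 = 0.3535 in, L = 11.3125 in. φR_n = 0.75 × 0.6 × 80 × 0.3535 × 11.3125 = 144.0 kips.
Base metal shear (0.3125 in plate): yield φR_n = 1.0×0.6×36×0.3125×11.3125 = 76.4 kips; rupture φR_n = 0.75×0.6×58×0.3125×11.3125 = 92.3 kips; take 76.4 kips (yield).
Governing: min(144.0, 76.4) = 76.4 kips → base-metal shear.

76.4 kips (base-metal shear governs)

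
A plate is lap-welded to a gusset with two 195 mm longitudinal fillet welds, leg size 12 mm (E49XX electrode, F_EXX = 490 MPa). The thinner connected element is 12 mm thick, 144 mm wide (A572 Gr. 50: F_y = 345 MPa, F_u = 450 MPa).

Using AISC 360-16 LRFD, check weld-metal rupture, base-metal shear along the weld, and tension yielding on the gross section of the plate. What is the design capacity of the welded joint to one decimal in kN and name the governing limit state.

536.5 kN (gross-section yield governs)

Weld metal: throat = 0.707×12 = 8.484 mm, L = 2×195 = 390 mm. φR_n = 0.75 × 0.6 × 490 × 8.484 × 390 = 729.6 kN.
Base metal shear (12 mm plate): yield φR_n = 1.0×0.6×345×12×390 = 968.8 kN; rupture φR_n = 0.75×0.6×450×12×390 = 947.7 kN; take 947.7 kN (rupture).
Tension yield (gross): A_g = 144×12 = 1728 mm². φR_n = 0.90 × 345 × 1728 = 536.5 kN.
Governing: min(729.6, 947.7, 536.5) = 536.5 kN → gross-section yield.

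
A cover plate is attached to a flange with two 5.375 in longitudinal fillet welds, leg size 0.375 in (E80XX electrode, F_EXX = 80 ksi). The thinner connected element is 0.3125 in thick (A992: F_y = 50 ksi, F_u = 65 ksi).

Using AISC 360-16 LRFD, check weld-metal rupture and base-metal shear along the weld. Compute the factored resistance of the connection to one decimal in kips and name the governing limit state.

Weld metal: throat = 0.707×0.375 = 0.26513 in, L = 2×5.375 = 10.75 in. φR_n = 0.75 × 0.6 × 80 × 0.26513 × 10.75 = 102.6 kips.
Base metal shear (0.3125 in plate): yield φR_n = 1.0×0.6×50×0.3125×10.75 = 100.8 kips; rupture φR_n = 0.75×0.6×65×0.3125×10.75 = 98.3 kips; take 98.3 kips (rupture).
Governing: min(102.6, 98.3) = 98.3 kips → base-metal shear.

98.3 kips (base-metal shear governs)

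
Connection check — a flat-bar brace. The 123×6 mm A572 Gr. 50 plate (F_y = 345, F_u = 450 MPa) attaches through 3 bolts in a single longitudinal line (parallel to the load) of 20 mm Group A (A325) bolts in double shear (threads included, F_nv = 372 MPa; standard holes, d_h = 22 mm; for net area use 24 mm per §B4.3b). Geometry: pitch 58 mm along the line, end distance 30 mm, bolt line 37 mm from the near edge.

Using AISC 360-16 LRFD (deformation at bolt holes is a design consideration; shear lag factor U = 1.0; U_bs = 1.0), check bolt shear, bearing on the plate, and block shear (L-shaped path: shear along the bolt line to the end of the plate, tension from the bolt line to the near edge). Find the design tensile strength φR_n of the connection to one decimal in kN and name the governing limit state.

155.1 kN (block shear governs)

Bolt shear: A_b = π(20)²/4 = 314.16 mm². φR_n = 0.75 × 372 × 314.16 × 3 × 2 = 525.9 kN.
Bearing (6 mm plate, F_u = 450 MPa): end bolts L_c = 30 − 22/2 = 19, R_n = min(1.2×19×6×450, 2.4×20×6×450) = 61.56 kN/bolt; interior L_c = 58 − 22 = 36, R_n = 116.64 kN/bolt. φR_n = 0.75 × (1×61.56 + 2×116.64) = 221.1 kN.
Block shear: shear path 1×[30+2×58] = 1×146 mm, A_gv = 876, A_nv = 1×(146 − 2.5×24)×6 = 516 mm²; tension to near edge: (37 − 0.5×24)×6 = 150 mm². R_n = min(0.6×450×516, 0.6×345×876) + 1.0×450×150 = min(139.32, 181.33) + 67.5 = 206.82 kN. φR_n = 0.75 × 206.82 = 155.1 kN.
Governing: min(525.9, 221.1, 155.1) = 155.1 kN → block shear.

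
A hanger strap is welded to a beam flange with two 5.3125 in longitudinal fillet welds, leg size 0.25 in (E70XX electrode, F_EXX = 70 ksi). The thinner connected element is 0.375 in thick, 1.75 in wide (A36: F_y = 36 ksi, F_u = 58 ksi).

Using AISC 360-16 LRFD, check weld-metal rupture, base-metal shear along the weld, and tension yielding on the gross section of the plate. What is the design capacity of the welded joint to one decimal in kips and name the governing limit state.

21.3 kips (gross-section yield governs)

Weld metal: throat = 0.707×0.25 = 0.17675 in, L = 2×5.3125 = 10.625 in. φR_n = 0.75 × 0.6 × 70 × 0.17675 × 10.625 = 59.2 kips.
Base metal shear (0.375 in plate): yield φR_n = 1.0×0.6×36×0.375×10.625 = 86.1 kips; rupture φR_n = 0.75×0.6×58×0.375×10.625 = 104.0 kips; take 86.1 kips (yield).
Tension yield (gross): A_g = 1.75×0.375 = 0.65625 in². φR_n = 0.90 × 36 × 0.65625 = 21.3 kips.
Governing: min(59.2, 86.1, 21.3) = 21.3 kips → gross-section yield.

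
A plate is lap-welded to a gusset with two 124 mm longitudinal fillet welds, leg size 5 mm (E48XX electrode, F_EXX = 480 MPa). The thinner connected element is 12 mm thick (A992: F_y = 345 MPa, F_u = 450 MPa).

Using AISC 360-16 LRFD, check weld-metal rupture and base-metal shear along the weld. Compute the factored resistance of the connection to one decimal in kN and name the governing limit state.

189.4 kN (weld metal governs)

Weld metal: throat = 0.707×5 = 3.535 mm, L = 2×124 = 248 mm. φR_n = 0.75 × 0.6 × 480 × 3.535 × 248 = 189.4 kN.
Base metal shear (12 mm plate): yield φR_n = 1.0×0.6×345×12×248 = 616.0 kN; rupture φR_n = 0.75×0.6×450×12×248 = 602.6 kN; take 602.6 kN (rupture).
Governing: min(189.4, 602.6) = 189.4 kN → weld metal.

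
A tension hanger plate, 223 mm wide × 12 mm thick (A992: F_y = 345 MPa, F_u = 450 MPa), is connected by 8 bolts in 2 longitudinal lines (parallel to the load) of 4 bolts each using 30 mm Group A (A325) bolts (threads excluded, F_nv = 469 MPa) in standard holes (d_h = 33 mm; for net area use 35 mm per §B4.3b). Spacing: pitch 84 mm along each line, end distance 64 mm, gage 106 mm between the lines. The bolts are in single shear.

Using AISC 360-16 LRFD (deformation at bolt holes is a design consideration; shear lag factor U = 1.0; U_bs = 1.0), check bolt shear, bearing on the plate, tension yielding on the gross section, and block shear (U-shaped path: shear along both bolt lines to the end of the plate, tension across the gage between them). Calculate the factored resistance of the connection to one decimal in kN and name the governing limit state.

Bolt shear: A_b = π(30)²/4 = 706.86 mm². φR_n = 0.75 × 469 × 706.86 × 8 × 1 = 1989.1 kN.
Bearing (12 mm plate, F_u = 450 MPa): end bolts L_c = 64 − 33/2 = 47.5, R_n = min(1.2×47.5×12×450, 2.4×30×12×450) = 307.8 kN/bolt; interior L_c = 84 − 33 = 51, R_n = 330.48 kN/bolt. φR_n = 0.75 × (2×307.8 + 6×330.48) = 1948.9 kN.
Tension yield (gross): A_g = 223×12 = 2676 mm². φR_n = 0.90 × 345 × 2676 = 830.9 kN.
Block shear: shear path 2×[64+3×84] = 2×316 mm, A_gv = 7584, A_nv = 2×(316 − 3.5×35)×12 = 4644 mm²; tension across gage: (106 − 1×35)×12 = 852 mm². R_n = min(0.6×450×4644, 0.6×345×7584) + 1.0×450×852 = min(1253.9, 1569.9) + 383.4 = 1637.3 kN. φR_n = 0.75 × 1637.3 = 1228.0 kN.
Governing: min(1989.1, 1948.9, 830.9, 1228.0) = 830.9 kN → gross-section yield.

830.9 kN (gross-section yield governs)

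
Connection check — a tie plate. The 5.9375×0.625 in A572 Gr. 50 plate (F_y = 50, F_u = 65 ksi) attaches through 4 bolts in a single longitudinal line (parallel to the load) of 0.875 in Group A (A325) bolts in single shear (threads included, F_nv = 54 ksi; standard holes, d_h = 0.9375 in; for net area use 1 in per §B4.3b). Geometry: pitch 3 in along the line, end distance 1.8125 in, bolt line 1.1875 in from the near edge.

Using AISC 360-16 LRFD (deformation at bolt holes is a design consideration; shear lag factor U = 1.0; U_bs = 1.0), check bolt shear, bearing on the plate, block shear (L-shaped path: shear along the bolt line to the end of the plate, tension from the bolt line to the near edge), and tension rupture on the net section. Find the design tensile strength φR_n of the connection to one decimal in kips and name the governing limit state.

Bolt shear: A_b = π(0.875)²/4 = 0.60132 in². φR_n = 0.75 × 54 × 0.60132 × 4 × 1 = 97.4 kips.
Bearing (0.625 in plate, F_u = 65 ksi): end bolts L_c = 1.8125 − 0.9375/2 = 1.34375, R_n = min(1.2×1.34375×0.625×65, 2.4×0.875×0.625×65) = 65.508 kips/bolt; interior L_c = 3 − 0.9375 = 2.0625, R_n = 85.313 kips/bolt. φR_n = 0.75 × (1×65.508 + 3×85.313) = 241.1 kips.
Block shear: shear path 1×[1.8125+3×3] = 1×10.8125 in, A_gv = 6.7578, A_nv = 1×(10.8125 − 3.5×1)×0.625 = 4.5703 in²; tension to near edge: (1.1875 − 0.5×1)×0.625 = 0.42969 in². R_n = min(0.6×65×4.5703, 0.6×50×6.7578) + 1.0×65×0.42969 = min(178.24, 202.73) + 27.93 = 206.17 kips. φR_n = 0.75 × 206.17 = 154.6 kips.
Tension rupture (net): A_n = (5.9375 − 1×1)×0.625 = 3.0859 in² (U = 1.0, A_e = A_n). φR_n = 0.75 × 65 × 3.0859 = 150.4 kips.
Governing: min(97.4, 241.1, 154.6, 150.4) = 97.4 kips → bolt shear.

97.4 kips (bolt shear governs)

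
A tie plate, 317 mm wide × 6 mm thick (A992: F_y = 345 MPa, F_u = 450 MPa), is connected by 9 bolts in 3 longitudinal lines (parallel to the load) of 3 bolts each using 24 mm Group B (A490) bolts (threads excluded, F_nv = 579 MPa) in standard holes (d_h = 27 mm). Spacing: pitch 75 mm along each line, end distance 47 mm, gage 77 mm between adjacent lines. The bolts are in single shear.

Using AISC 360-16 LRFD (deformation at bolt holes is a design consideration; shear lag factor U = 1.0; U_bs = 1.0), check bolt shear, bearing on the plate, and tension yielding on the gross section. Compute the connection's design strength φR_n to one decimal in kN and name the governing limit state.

590.6 kN (gross-section yield governs)

Bolt shear: A_b = π(24)²/4 = 452.39 mm². φR_n = 0.75 × 579 × 452.39 × 9 × 1 = 1768.1 kN.
Bearing (6 mm plate, F_u = 450 MPa): end bolts L_c = 47 − 27/2 = 33.5, R_n = min(1.2×33.5×6×450, 2.4×24×6×450) = 108.54 kN/bolt; interior L_c = 75 − 27 = 48, R_n = 155.52 kN/bolt. φR_n = 0.75 × (3×108.54 + 6×155.52) = 944.1 kN.
Tension yield (gross): A_g = 317×6 = 1902 mm². φR_n = 0.90 × 345 × 1902 = 590.6 kN.
Governing: min(1768.1, 944.1, 590.6) = 590.6 kN → gross-section yield.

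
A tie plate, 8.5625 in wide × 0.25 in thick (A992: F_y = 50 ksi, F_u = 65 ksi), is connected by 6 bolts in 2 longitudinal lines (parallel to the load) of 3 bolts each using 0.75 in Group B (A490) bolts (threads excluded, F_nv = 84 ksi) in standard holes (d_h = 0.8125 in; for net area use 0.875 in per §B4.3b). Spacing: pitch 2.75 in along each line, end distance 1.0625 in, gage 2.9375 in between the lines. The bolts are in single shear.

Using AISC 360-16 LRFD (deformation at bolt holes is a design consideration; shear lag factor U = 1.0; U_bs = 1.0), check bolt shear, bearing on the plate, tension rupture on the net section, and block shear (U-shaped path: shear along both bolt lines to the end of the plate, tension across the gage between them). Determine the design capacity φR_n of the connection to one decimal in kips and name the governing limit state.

Bolt shear: A_b = π(0.75)²/4 = 0.44179 in². φR_n = 0.75 × 84 × 0.44179 × 6 × 1 = 167.0 kips.
Bearing (0.25 in plate, F_u = 65 ksi): end bolts L_c = 1.0625 − 0.8125/2 = 0.65625, R_n = min(1.2×0.65625×0.25×65, 2.4×0.75×0.25×65) = 12.797 kips/bolt; interior L_c = 2.75 − 0.8125 = 1.9375, R_n = 29.25 kips/bolt. φR_n = 0.75 × (2×12.797 + 4×29.25) = 106.9 kips.
Tension rupture (net): A_n = (8.5625 − 2×0.875)×0.25 = 1.7031 in² (U = 1.0, A_e = A_n). φR_n = 0.75 × 65 × 1.7031 = 83.0 kips.
Block shear: shear path 2×[1.0625+2×2.75] = 2×6.5625 in, A_gv = 3.2813, A_nv = 2×(6.5625 − 2.5×0.875)×0.25 = 2.1875 in²; tension across gage: (2.9375 − 1×0.875)×0.25 = 0.51563 in². R_n = min(0.6×65×2.1875, 0.6×50×3.2813) + 1.0×65×0.51563 = min(85.313, 98.439) + 33.516 = 118.83 kips. φR_n = 0.75 × 118.83 = 89.1 kips.
Governing: min(167.0, 106.9, 83.0, 89.1) = 83.0 kips → net-section rupture.

83.0 kips (net-section rupture governs)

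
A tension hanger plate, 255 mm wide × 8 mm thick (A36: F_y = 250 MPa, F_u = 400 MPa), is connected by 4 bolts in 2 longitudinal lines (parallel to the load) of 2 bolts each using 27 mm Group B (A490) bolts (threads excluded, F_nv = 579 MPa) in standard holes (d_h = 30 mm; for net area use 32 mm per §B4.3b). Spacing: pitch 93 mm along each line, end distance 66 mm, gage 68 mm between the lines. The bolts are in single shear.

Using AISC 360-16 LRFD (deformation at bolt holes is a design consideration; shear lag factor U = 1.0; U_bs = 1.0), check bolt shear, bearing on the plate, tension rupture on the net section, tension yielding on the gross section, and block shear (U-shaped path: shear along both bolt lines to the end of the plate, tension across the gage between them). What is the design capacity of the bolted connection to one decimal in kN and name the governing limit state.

372.6 kN (block shear governs)

Bolt shear: A_b = π(27)²/4 = 572.56 mm². φR_n = 0.75 × 579 × 572.56 × 4 × 1 = 994.5 kN.
Bearing (8 mm plate, F_u = 400 MPa): end bolts L_c = 66 − 30/2 = 51, R_n = min(1.2×51×8×400, 2.4×27×8×400) = 195.84 kN/bolt; interior L_c = 93 − 30 = 63, R_n = 207.36 kN/bolt. φR_n = 0.75 × (2×195.84 + 2×207.36) = 604.8 kN.
Tension rupture (net): A_n = (255 − 2×32)×8 = 1528 mm² (U = 1.0, A_e = A_n). φR_n = 0.75 × 400 × 1528 = 458.4 kN.
Tension yield (gross): A_g = 255×8 = 2040 mm². φR_n = 0.90 × 250 × 2040 = 459.0 kN.
Block shear: shear path 2×[66+1×93] = 2×159 mm, A_gv = 2544, A_nv = 2×(159 − 1.5×32)×8 = 1776 mm²; tension across gage: (68 − 1×32)×8 = 288 mm². R_n = min(0.6×400×1776, 0.6×250×2544) + 1.0×400×288 = min(426.24, 381.6) + 115.2 = 496.8 kN. φR_n = 0.75 × 496.8 = 372.6 kN.
Governing: min(994.5, 604.8, 458.4, 459.0, 372.6) = 372.6 kN → block shear.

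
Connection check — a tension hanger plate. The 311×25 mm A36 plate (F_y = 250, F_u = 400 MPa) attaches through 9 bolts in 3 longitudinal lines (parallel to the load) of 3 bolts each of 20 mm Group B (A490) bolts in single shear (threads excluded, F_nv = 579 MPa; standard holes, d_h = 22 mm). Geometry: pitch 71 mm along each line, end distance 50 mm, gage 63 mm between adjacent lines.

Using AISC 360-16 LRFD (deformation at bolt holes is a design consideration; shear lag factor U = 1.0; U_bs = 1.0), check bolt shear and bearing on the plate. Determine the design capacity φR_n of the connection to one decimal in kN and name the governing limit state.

1227.8 kN (bolt shear governs)

Bolt shear: A_b = π(20)²/4 = 314.16 mm². φR_n = 0.75 × 579 × 314.16 × 9 × 1 = 1227.8 kN.
Bearing (25 mm plate, F_u = 400 MPa): end bolts L_c = 50 − 22/2 = 39, R_n = min(1.2×39×25×400, 2.4×20×25×400) = 468 kN/bolt; interior L_c = 71 − 22 = 49, R_n = 480 kN/bolt. φR_n = 0.75 × (3×468 + 6×480) = 3213.0 kN.
Governing: min(1227.8, 3213.0) = 1227.8 kN → bolt shear.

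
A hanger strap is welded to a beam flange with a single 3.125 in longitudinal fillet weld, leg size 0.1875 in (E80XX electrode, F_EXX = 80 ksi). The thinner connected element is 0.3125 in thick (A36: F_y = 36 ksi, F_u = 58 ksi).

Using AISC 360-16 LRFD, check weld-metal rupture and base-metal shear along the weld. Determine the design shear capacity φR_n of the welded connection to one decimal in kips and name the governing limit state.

Weld metal: throat = 0.707×0.1875 = 0.13256 in, L = 3.125 in. φR_n = 0.75 × 0.6 × 80 × 0.13256 × 3.125 = 14.9 kips.
Base metal shear (0.3125 in plate): yield φR_n = 1.0×0.6×36×0.3125×3.125 = 21.1 kips; rupture φR_n = 0.75×0.6×58×0.3125×3.125 = 25.5 kips; take 21.1 kips (yield).
Governing: min(14.9, 21.1) = 14.9 kips → weld metal.

14.9 kips (weld metal governs)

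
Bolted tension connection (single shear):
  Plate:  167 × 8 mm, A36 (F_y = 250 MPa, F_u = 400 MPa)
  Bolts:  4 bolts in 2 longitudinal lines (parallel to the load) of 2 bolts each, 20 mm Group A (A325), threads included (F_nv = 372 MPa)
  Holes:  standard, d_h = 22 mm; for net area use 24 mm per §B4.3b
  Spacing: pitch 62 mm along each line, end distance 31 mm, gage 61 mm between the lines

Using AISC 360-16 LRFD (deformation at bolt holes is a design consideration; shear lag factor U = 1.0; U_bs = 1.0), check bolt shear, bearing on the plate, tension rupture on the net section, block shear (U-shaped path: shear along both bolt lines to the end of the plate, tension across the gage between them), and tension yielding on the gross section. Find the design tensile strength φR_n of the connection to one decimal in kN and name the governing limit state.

253.0 kN (block shear governs)

Bolt shear: A_b = π(20)²/4 = 314.16 mm². φR_n = 0.75 × 372 × 314.16 × 4 × 1 = 350.6 kN.
Bearing (8 mm plate, F_u = 400 MPa): end bolts L_c = 31 − 22/2 = 20, R_n = min(1.2×20×8×400, 2.4×20×8×400) = 76.8 kN/bolt; interior L_c = 62 − 22 = 40, R_n = 153.6 kN/bolt. φR_n = 0.75 × (2×76.8 + 2×153.6) = 345.6 kN.
Tension rupture (net): A_n = (167 − 2×24)×8 = 952 mm² (U = 1.0, A_e = A_n). φR_n = 0.75 × 400 × 952 = 285.6 kN.
Block shear: shear path 2×[31+1×62] = 2×93 mm, A_gv = 1488, A_nv = 2×(93 − 1.5×24)×8 = 912 mm²; tension across gage: (61 − 1×24)×8 = 296 mm². R_n = min(0.6×400×912, 0.6×250×1488) + 1.0×400×296 = min(218.88, 223.2) + 118.4 = 337.28 kN. φR_n = 0.75 × 337.28 = 253.0 kN.
Tension yield (gross): A_g = 167×8 = 1336 mm². φR_n = 0.90 × 250 × 1336 = 300.6 kN.
Governing: min(350.6, 345.6, 285.6, 253.0, 300.6) = 253.0 kN → block shear.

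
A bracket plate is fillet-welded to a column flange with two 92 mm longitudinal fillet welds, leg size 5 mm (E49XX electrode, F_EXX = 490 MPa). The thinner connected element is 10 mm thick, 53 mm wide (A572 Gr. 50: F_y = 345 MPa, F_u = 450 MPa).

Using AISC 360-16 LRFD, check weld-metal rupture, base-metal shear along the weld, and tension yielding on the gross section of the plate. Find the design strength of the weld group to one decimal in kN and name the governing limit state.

Weld metal: throat = 0.707×5 = 3.535 mm, L = 2×92 = 184 mm. φR_n = 0.75 × 0.6 × 490 × 3.535 × 184 = 143.4 kN.
Base metal shear (10 mm plate): yield φR_n = 1.0×0.6×345×10×184 = 380.9 kN; rupture φR_n = 0.75×0.6×450×10×184 = 372.6 kN; take 372.6 kN (rupture).
Tension yield (gross): A_g = 53×10 = 530 mm². φR_n = 0.90 × 345 × 530 = 164.6 kN.
Governing: min(143.4, 372.6, 164.6) = 143.4 kN → weld metal.

143.4 kN (weld metal governs)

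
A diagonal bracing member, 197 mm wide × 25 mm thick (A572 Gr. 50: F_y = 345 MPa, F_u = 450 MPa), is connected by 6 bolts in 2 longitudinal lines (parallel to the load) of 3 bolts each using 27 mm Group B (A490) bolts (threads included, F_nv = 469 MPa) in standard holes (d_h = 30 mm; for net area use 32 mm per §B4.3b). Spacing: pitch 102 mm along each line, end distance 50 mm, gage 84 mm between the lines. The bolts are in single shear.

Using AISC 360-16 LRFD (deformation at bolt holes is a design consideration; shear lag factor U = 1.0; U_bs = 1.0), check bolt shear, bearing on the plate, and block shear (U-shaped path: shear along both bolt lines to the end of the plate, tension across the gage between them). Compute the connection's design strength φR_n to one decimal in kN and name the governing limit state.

Bolt shear: A_b = π(27)²/4 = 572.56 mm². φR_n = 0.75 × 469 × 572.56 × 6 × 1 = 1208.4 kN.
Bearing (25 mm plate, F_u = 450 MPa): end bolts L_c = 50 − 30/2 = 35, R_n = min(1.2×35×25×450, 2.4×27×25×450) = 472.5 kN/bolt; interior L_c = 102 − 30 = 72, R_n = 729 kN/bolt. φR_n = 0.75 × (2×472.5 + 4×729) = 2895.8 kN.
Block shear: shear path 2×[50+2×102] = 2×254 mm, A_gv = 12700, A_nv = 2×(254 − 2.5×32)×25 = 8700 mm²; tension across gage: (84 − 1×32)×25 = 1300 mm². R_n = min(0.6×450×8700, 0.6×345×12700) + 1.0×450×1300 = min(2349, 2628.9) + 585 = 2934 kN. φR_n = 0.75 × 2934 = 2200.5 kN.
Governing: min(1208.4, 2895.8, 2200.5) = 1208.4 kN → bolt shear.

1208.4 kN (bolt shear governs)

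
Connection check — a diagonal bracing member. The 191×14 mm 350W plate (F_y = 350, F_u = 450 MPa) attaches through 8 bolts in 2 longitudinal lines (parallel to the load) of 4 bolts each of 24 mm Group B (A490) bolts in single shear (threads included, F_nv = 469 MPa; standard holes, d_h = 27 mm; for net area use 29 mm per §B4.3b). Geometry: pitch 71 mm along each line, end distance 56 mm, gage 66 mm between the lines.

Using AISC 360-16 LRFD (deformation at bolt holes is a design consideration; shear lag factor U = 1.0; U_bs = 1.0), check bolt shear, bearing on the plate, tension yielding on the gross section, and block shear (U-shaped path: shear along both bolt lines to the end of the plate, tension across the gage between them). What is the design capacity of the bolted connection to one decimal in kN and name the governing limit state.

Bolt shear: A_b = π(24)²/4 = 452.39 mm². φR_n = 0.75 × 469 × 452.39 × 8 × 1 = 1273.0 kN.
Bearing (14 mm plate, F_u = 450 MPa): end bolts L_c = 56 − 27/2 = 42.5, R_n = min(1.2×42.5×14×450, 2.4×24×14×450) = 321.3 kN/bolt; interior L_c = 71 − 27 = 44, R_n = 332.64 kN/bolt. φR_n = 0.75 × (2×321.3 + 6×332.64) = 1978.8 kN.
Tension yield (gross): A_g = 191×14 = 2674 mm². φR_n = 0.90 × 350 × 2674 = 842.3 kN.
Block shear: shear path 2×[56+3×71] = 2×269 mm, A_gv = 7532, A_nv = 2×(269 − 3.5×29)×14 = 4690 mm²; tension across gage: (66 − 1×29)×14 = 518 mm². R_n = min(0.6×450×4690, 0.6×350×7532) + 1.0×450×518 = min(1266.3, 1581.7) + 233.1 = 1499.4 kN. φR_n = 0.75 × 1499.4 = 1124.6 kN.
Governing: min(1273.0, 1978.8, 842.3, 1124.6) = 842.3 kN → gross-section yield.

842.3 kN (gross-section yield governs)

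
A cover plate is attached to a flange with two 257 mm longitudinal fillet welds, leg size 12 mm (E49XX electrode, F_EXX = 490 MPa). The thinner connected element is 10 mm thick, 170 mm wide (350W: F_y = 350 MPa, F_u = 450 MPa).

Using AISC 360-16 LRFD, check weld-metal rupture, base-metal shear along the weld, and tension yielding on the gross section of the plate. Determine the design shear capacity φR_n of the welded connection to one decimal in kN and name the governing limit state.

Weld metal: throat = 0.707×12 = 8.484 mm, L = 2×257 = 514 mm. φR_n = 0.75 × 0.6 × 490 × 8.484 × 514 = 961.6 kN.
Base metal shear (10 mm plate): yield φR_n = 1.0×0.6×350×10×514 = 1079.4 kN; rupture φR_n = 0.75×0.6×450×10×514 = 1040.9 kN; take 1040.9 kN (rupture).
Tension yield (gross): A_g = 170×10 = 1700 mm². φR_n = 0.90 × 350 × 1700 = 535.5 kN.
Governing: min(961.6, 1040.9, 535.5) = 535.5 kN → gross-section yield.

535.5 kN (gross-section yield governs)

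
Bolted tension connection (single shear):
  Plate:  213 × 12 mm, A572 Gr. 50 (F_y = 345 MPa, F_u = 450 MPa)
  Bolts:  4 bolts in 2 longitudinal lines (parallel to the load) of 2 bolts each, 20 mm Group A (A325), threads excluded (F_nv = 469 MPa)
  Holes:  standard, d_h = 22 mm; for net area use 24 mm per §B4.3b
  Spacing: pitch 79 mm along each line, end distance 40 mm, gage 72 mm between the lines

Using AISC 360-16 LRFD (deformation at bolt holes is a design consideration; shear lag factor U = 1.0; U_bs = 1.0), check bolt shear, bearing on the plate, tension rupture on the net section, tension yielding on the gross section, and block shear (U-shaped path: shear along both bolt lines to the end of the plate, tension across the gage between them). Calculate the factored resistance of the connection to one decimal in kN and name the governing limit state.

Bolt shear: A_b = π(20)²/4 = 314.16 mm². φR_n = 0.75 × 469 × 314.16 × 4 × 1 = 442.0 kN.
Bearing (12 mm plate, F_u = 450 MPa): end bolts L_c = 40 − 22/2 = 29, R_n = min(1.2×29×12×450, 2.4×20×12×450) = 187.92 kN/bolt; interior L_c = 79 − 22 = 57, R_n = 259.2 kN/bolt. φR_n = 0.75 × (2×187.92 + 2×259.2) = 670.7 kN.
Tension rupture (net): A_n = (213 − 2×24)×12 = 1980 mm² (U = 1.0, A_e = A_n). φR_n = 0.75 × 450 × 1980 = 668.3 kN.
Tension yield (gross): A_g = 213×12 = 2556 mm². φR_n = 0.90 × 345 × 2556 = 793.6 kN.
Block shear: shear path 2×[40+1×79] = 2×119 mm, A_gv = 2856, A_nv = 2×(119 − 1.5×24)×12 = 1992 mm²; tension across gage: (72 − 1×24)×12 = 576 mm². R_n = min(0.6×450×1992, 0.6×345×2856) + 1.0×450×576 = min(537.84, 591.19) + 259.2 = 797.04 kN. φR_n = 0.75 × 797.04 = 597.8 kN.
Governing: min(442.0, 670.7, 668.3, 793.6, 597.8) = 442.0 kN → bolt shear.

442.0 kN (bolt shear governs)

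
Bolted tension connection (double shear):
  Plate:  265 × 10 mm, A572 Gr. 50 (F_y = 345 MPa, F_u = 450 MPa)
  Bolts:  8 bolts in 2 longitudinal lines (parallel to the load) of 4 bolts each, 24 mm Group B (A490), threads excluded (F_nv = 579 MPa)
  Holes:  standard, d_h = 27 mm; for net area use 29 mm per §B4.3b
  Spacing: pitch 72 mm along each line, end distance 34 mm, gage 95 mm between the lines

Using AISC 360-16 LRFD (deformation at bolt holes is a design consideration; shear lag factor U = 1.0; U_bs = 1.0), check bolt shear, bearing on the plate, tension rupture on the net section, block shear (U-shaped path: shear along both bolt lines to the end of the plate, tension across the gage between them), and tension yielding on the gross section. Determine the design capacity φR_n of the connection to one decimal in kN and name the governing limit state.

698.6 kN (net-section rupture governs)

Bolt shear: A_b = π(24)²/4 = 452.39 mm². φR_n = 0.75 × 579 × 452.39 × 8 × 2 = 3143.2 kN.
Bearing (10 mm plate, F_u = 450 MPa): end bolts L_c = 34 − 27/2 = 20.5, R_n = min(1.2×20.5×10×450, 2.4×24×10×450) = 110.7 kN/bolt; interior L_c = 72 − 27 = 45, R_n = 243 kN/bolt. φR_n = 0.75 × (2×110.7 + 6×243) = 1259.6 kN.
Tension rupture (net): A_n = (265 − 2×29)×10 = 2070 mm² (U = 1.0, A_e = A_n). φR_n = 0.75 × 450 × 2070 = 698.6 kN.
Block shear: shear path 2×[34+3×72] = 2×250 mm, A_gv = 5000, A_nv = 2×(250 − 3.5×29)×10 = 2970 mm²; tension across gage: (95 − 1×29)×10 = 660 mm². R_n = min(0.6×450×2970, 0.6×345×5000) + 1.0×450×660 = min(801.9, 1035) + 297 = 1098.9 kN. φR_n = 0.75 × 1098.9 = 824.2 kN.
Tension yield (gross): A_g = 265×10 = 2650 mm². φR_n = 0.90 × 345 × 2650 = 822.8 kN.
Governing: min(3143.2, 1259.6, 698.6, 824.2, 822.8) = 698.6 kN → net-section rupture.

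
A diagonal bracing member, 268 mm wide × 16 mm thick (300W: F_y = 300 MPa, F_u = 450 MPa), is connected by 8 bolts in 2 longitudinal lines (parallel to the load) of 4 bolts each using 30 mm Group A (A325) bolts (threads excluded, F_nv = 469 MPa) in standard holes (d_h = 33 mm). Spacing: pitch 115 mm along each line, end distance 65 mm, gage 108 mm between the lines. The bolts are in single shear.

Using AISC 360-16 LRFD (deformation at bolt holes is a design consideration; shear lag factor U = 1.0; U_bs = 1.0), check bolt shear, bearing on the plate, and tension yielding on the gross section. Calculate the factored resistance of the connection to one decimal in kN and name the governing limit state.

1157.8 kN (gross-section yield governs)

Bolt shear: A_b = π(30)²/4 = 706.86 mm². φR_n = 0.75 × 469 × 706.86 × 8 × 1 = 1989.1 kN.
Bearing (16 mm plate, F_u = 450 MPa): end bolts L_c = 65 − 33/2 = 48.5, R_n = min(1.2×48.5×16×450, 2.4×30×16×450) = 419.04 kN/bolt; interior L_c = 115 − 33 = 82, R_n = 518.4 kN/bolt. φR_n = 0.75 × (2×419.04 + 6×518.4) = 2961.4 kN.
Tension yield (gross): A_g = 268×16 = 4288 mm². φR_n = 0.90 × 300 × 4288 = 1157.8 kN.
Governing: min(1989.1, 2961.4, 1157.8) = 1157.8 kN → gross-section yield.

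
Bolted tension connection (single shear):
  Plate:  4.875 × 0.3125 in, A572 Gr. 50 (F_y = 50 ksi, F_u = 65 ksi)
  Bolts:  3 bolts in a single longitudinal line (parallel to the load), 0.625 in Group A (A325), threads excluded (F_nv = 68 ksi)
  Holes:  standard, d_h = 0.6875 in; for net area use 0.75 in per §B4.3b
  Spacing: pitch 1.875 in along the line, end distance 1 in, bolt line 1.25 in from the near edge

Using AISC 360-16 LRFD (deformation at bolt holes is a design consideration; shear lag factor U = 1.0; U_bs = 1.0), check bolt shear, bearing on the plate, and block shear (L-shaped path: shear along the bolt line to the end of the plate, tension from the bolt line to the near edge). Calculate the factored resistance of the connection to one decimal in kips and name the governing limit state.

39.6 kips (block shear governs)

Bolt shear: A_b = π(0.625)²/4 = 0.3068 in². φR_n = 0.75 × 68 × 0.3068 × 3 × 1 = 46.9 kips.
Bearing (0.3125 in plate, F_u = 65 ksi): end bolts L_c = 1 − 0.6875/2 = 0.65625, R_n = min(1.2×0.65625×0.3125×65, 2.4×0.625×0.3125×65) = 15.996 kips/bolt; interior L_c = 1.875 − 0.6875 = 1.1875, R_n = 28.945 kips/bolt. φR_n = 0.75 × (1×15.996 + 2×28.945) = 55.4 kips.
Block shear: shear path 1×[1+2×1.875] = 1×4.75 in, A_gv = 1.4844, A_nv = 1×(4.75 − 2.5×0.75)×0.3125 = 0.89844 in²; tension to near edge: (1.25 − 0.5×0.75)×0.3125 = 0.27344 in². R_n = min(0.6×65×0.89844, 0.6×50×1.4844) + 1.0×65×0.27344 = min(35.039, 44.532) + 17.774 = 52.813 kips. φR_n = 0.75 × 52.813 = 39.6 kips.
Governing: min(46.9, 55.4, 39.6) = 39.6 kips → block shear.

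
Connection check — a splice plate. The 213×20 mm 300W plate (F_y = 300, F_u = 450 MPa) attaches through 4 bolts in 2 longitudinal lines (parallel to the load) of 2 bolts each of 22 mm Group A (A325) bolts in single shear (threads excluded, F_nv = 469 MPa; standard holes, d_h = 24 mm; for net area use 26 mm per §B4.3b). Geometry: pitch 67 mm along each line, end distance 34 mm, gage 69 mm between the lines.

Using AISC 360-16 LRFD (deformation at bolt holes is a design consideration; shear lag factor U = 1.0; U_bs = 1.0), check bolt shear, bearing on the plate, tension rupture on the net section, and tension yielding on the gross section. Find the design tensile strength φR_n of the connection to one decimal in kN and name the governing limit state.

Bolt shear: A_b = π(22)²/4 = 380.13 mm². φR_n = 0.75 × 469 × 380.13 × 4 × 1 = 534.8 kN.
Bearing (20 mm plate, F_u = 450 MPa): end bolts L_c = 34 − 24/2 = 22, R_n = min(1.2×22×20×450, 2.4×22×20×450) = 237.6 kN/bolt; interior L_c = 67 − 24 = 43, R_n = 464.4 kN/bolt. φR_n = 0.75 × (2×237.6 + 2×464.4) = 1053.0 kN.
Tension rupture (net): A_n = (213 − 2×26)×20 = 3220 mm² (U = 1.0, A_e = A_n). φR_n = 0.75 × 450 × 3220 = 1086.8 kN.
Tension yield (gross): A_g = 213×20 = 4260 mm². φR_n = 0.90 × 300 × 4260 = 1150.2 kN.
Governing: min(534.8, 1053.0, 1086.8, 1150.2) = 534.8 kN → bolt shear.

534.8 kN (bolt shear governs)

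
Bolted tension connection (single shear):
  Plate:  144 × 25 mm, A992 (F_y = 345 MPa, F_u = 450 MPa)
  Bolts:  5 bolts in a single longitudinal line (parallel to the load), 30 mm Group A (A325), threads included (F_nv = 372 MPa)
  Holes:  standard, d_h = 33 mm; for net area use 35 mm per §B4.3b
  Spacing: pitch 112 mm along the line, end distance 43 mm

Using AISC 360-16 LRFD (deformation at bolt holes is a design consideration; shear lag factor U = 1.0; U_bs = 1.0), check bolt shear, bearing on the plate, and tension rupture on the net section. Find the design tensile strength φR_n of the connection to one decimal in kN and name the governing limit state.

919.7 kN (net-section rupture governs)

Bolt shear: A_b = π(30)²/4 = 706.86 mm². φR_n = 0.75 × 372 × 706.86 × 5 × 1 = 986.1 kN.
Bearing (25 mm plate, F_u = 450 MPa): end bolts L_c = 43 − 33/2 = 26.5, R_n = min(1.2×26.5×25×450, 2.4×30×25×450) = 357.75 kN/bolt; interior L_c = 112 − 33 = 79, R_n = 810 kN/bolt. φR_n = 0.75 × (1×357.75 + 4×810) = 2698.3 kN.
Tension rupture (net): A_n = (144 − 1×35)×25 = 2725 mm² (U = 1.0, A_e = A_n). φR_n = 0.75 × 450 × 2725 = 919.7 kN.
Governing: min(986.1, 2698.3, 919.7) = 919.7 kN → net-section rupture.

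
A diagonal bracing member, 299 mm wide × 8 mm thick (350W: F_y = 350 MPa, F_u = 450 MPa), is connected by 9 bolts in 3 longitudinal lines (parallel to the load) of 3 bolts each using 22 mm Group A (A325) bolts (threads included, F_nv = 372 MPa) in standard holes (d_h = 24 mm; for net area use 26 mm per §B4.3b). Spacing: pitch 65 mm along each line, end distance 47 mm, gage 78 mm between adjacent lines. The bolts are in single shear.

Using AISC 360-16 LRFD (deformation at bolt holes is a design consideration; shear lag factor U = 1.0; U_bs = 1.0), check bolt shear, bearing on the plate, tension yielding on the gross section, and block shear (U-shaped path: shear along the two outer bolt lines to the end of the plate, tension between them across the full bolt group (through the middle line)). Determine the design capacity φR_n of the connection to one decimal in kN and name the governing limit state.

Bolt shear: A_b = π(22)²/4 = 380.13 mm². φR_n = 0.75 × 372 × 380.13 × 9 × 1 = 954.5 kN.
Bearing (8 mm plate, F_u = 450 MPa): end bolts L_c = 47 − 24/2 = 35, R_n = min(1.2×35×8×450, 2.4×22×8×450) = 151.2 kN/bolt; interior L_c = 65 − 24 = 41, R_n = 177.12 kN/bolt. φR_n = 0.75 × (3×151.2 + 6×177.12) = 1137.2 kN.
Tension yield (gross): A_g = 299×8 = 2392 mm². φR_n = 0.90 × 350 × 2392 = 753.5 kN.
Block shear: shear path 2×[47+2×65] = 2×177 mm, A_gv = 2832, A_nv = 2×(177 − 2.5×26)×8 = 1792 mm²; tension across gage: (156 − 2×26)×8 = 832 mm². R_n = min(0.6×450×1792, 0.6×350×2832) + 1.0×450×832 = min(483.84, 594.72) + 374.4 = 858.24 kN. φR_n = 0.75 × 858.24 = 643.7 kN.
Governing: min(954.5, 1137.2, 753.5, 643.7) = 643.7 kN → block shear.

643.7 kN (block shear governs)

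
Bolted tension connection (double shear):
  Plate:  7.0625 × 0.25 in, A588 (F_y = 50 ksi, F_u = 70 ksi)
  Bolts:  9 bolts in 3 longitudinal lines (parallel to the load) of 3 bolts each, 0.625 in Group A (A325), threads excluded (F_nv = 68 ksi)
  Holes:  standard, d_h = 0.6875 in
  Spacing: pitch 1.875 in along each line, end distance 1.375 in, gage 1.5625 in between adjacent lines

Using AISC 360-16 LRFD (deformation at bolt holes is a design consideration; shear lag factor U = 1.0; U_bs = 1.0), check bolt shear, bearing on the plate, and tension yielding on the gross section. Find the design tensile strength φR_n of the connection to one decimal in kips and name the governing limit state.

Bolt shear: A_b = π(0.625)²/4 = 0.3068 in². φR_n = 0.75 × 68 × 0.3068 × 9 × 2 = 281.6 kips.
Bearing (0.25 in plate, F_u = 70 ksi): end bolts L_c = 1.375 − 0.6875/2 = 1.03125, R_n = min(1.2×1.03125×0.25×70, 2.4×0.625×0.25×70) = 21.656 kips/bolt; interior L_c = 1.875 − 0.6875 = 1.1875, R_n = 24.938 kips/bolt. φR_n = 0.75 × (3×21.656 + 6×24.938) = 160.9 kips.
Tension yield (gross): A_g = 7.0625×0.25 = 1.7656 in². φR_n = 0.90 × 50 × 1.7656 = 79.5 kips.
Governing: min(281.6, 160.9, 79.5) = 79.5 kips → gross-section yield.

79.5 kips (gross-section yield governs)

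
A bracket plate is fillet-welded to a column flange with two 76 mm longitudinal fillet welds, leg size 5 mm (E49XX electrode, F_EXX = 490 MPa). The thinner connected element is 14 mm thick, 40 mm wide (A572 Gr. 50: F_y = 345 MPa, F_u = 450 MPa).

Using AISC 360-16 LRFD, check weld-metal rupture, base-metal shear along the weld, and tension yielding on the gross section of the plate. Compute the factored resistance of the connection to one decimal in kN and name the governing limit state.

118.5 kN (weld metal governs)

Weld metal: throat = 0.707×5 = 3.535 mm, L = 2×76 = 152 mm. φR_n = 0.75 × 0.6 × 490 × 3.535 × 152 = 118.5 kN.
Base metal shear (14 mm plate): yield φR_n = 1.0×0.6×345×14×152 = 440.5 kN; rupture φR_n = 0.75×0.6×450×14×152 = 430.9 kN; take 430.9 kN (rupture).
Tension yield (gross): A_g = 40×14 = 560 mm². φR_n = 0.90 × 345 × 560 = 173.9 kN.
Governing: min(118.5, 430.9, 173.9) = 118.5 kN → weld metal.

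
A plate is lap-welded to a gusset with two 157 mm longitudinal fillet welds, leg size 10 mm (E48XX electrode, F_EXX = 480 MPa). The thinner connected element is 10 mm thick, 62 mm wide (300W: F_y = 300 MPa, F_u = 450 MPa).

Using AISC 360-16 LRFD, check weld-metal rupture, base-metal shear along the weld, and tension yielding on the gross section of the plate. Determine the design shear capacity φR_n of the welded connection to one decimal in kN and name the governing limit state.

167.4 kN (gross-section yield governs)

Weld metal: throat = 0.707×10 = 7.07 mm, L = 2×157 = 314 mm. φR_n = 0.75 × 0.6 × 480 × 7.07 × 314 = 479.5 kN.
Base metal shear (10 mm plate): yield φR_n = 1.0×0.6×300×10×314 = 565.2 kN; rupture φR_n = 0.75×0.6×450×10×314 = 635.9 kN; take 565.2 kN (yield).
Tension yield (gross): A_g = 62×10 = 620 mm². φR_n = 0.90 × 300 × 620 = 167.4 kN.
Governing: min(479.5, 565.2, 167.4) = 167.4 kN → gross-section yield.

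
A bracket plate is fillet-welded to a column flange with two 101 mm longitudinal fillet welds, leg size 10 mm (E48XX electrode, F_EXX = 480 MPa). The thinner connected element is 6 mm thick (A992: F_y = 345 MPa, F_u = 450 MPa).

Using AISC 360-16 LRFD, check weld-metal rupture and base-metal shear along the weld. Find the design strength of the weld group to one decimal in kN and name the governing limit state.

Weld metal: throat = 0.707×10 = 7.07 mm, L = 2×101 = 202 mm. φR_n = 0.75 × 0.6 × 480 × 7.07 × 202 = 308.5 kN.
Base metal shear (6 mm plate): yield φR_n = 1.0×0.6×345×6×202 = 250.9 kN; rupture φR_n = 0.75×0.6×450×6×202 = 245.4 kN; take 245.4 kN (rupture).
Governing: min(308.5, 245.4) = 245.4 kN → base-metal shear.

245.4 kN (base-metal shear governs)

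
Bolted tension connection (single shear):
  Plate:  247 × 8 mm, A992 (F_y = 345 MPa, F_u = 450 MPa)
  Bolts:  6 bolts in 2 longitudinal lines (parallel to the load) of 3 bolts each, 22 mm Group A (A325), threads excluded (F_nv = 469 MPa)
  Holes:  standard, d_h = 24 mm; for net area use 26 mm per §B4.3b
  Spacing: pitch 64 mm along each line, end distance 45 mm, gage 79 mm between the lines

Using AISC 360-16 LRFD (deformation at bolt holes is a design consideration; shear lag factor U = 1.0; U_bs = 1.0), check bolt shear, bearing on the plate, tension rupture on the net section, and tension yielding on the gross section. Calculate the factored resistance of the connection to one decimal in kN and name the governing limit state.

526.5 kN (net-section rupture governs)

Bolt shear: A_b = π(22)²/4 = 380.13 mm². φR_n = 0.75 × 469 × 380.13 × 6 × 1 = 802.3 kN.
Bearing (8 mm plate, F_u = 450 MPa): end bolts L_c = 45 − 24/2 = 33, R_n = min(1.2×33×8×450, 2.4×22×8×450) = 142.56 kN/bolt; interior L_c = 64 − 24 = 40, R_n = 172.8 kN/bolt. φR_n = 0.75 × (2×142.56 + 4×172.8) = 732.2 kN.
Tension rupture (net): A_n = (247 − 2×26)×8 = 1560 mm² (U = 1.0, A_e = A_n). φR_n = 0.75 × 450 × 1560 = 526.5 kN.
Tension yield (gross): A_g = 247×8 = 1976 mm². φR_n = 0.90 × 345 × 1976 = 613.5 kN.
Governing: min(802.3, 732.2, 526.5, 613.5) = 526.5 kN → net-section rupture.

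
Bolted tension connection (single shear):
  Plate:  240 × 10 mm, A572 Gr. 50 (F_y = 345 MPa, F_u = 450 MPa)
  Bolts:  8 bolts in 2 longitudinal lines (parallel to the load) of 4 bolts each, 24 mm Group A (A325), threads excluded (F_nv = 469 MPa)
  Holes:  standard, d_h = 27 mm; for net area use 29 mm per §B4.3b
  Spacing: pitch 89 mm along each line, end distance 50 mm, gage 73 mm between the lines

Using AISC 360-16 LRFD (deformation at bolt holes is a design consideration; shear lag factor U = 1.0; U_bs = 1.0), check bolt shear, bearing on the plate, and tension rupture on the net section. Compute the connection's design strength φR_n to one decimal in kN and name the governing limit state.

614.3 kN (net-section rupture governs)

Bolt shear: A_b = π(24)²/4 = 452.39 mm². φR_n = 0.75 × 469 × 452.39 × 8 × 1 = 1273.0 kN.
Bearing (10 mm plate, F_u = 450 MPa): end bolts L_c = 50 − 27/2 = 36.5, R_n = min(1.2×36.5×10×450, 2.4×24×10×450) = 197.1 kN/bolt; interior L_c = 89 − 27 = 62, R_n = 259.2 kN/bolt. φR_n = 0.75 × (2×197.1 + 6×259.2) = 1462.1 kN.
Tension rupture (net): A_n = (240 − 2×29)×10 = 1820 mm² (U = 1.0, A_e = A_n). φR_n = 0.75 × 450 × 1820 = 614.3 kN.
Governing: min(1273.0, 1462.1, 614.3) = 614.3 kN → net-section rupture.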